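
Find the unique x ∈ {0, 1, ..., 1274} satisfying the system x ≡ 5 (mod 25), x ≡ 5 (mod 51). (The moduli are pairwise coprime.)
The moduli 25, 51 are pairwise coprime, so by the CRT there is a unique solution mod 25·51 = 1275.
Solve by successive substitution. Start with x ≡ 5 (mod 25).
  Combine with x ≡ 5 (mod 51): write x = 5 + 25·t and require 5 + 25·t ≡ 5 (mod 51), i.e. 25·t ≡ 5 − 5 ≡ 0 (mod 51). Since 25^(−1) ≡ 49 (mod 51), t ≡ 49·0 ≡ 0 (mod 51). So x ≡ 5 + 25·0 = 5 (mod 1275).
Unique solution in [0, 1275): x = 5.

Final answer: x ≡ 5 (mod 1275); the representative in [0, 1275) is 5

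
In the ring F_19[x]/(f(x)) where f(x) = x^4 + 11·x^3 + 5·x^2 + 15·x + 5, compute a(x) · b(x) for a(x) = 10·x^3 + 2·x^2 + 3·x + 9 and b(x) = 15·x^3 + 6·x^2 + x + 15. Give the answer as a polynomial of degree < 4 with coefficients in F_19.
Multiply as integer polynomials: a · b = 150·x^6 + 90·x^5 + 67·x^4 + 305·x^3 + 87·x^2 + 54·x + 135. Reducing coefficients mod 19: a · b ≡ 17·x^6 + 14·x^5 + 10·x^4 + x^3 + 11·x^2 + 16·x + 2. Now divide by f(x) = x^4 + 11·x^3 + 5·x^2 + 15·x + 5 in F_19[x], eliminating the leading term at each step:
  leading term 17·x^6: subtract (17·x^2)·f(x) = 17·x^6 + 16·x^5 + 9·x^4 + 8·x^3 + 9·x^2, leaving 17·x^5 + x^4 + 12·x^3 + 2·x^2 + 16·x + 2 (coefficients mod 19)
  leading term 17·x^5: subtract (17·x)·f(x) = 17·x^5 + 16·x^4 + 9·x^3 + 8·x^2 + 9·x, leaving 4·x^4 + 3·x^3 + 13·x^2 + 7·x + 2 (coefficients mod 19)
  leading term 4·x^4: subtract (4)·f(x) = 4·x^4 + 6·x^3 + x^2 + 3·x + 1, leaving 16·x^3 + 12·x^2 + 4·x + 1 (coefficients mod 19)
The degree is now < 4, so this is the remainder. Hence a · b ≡ 16·x^3 + 12·x^2 + 4·x + 1 in F_19[x]/(f).

Final answer: a · b ≡ 16·x^3 + 12·x^2 + 4·x + 1 (mod f(x))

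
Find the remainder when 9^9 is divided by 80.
Use repeated squaring. Binary(9) = 1001. Walk through the bits of the exponent 9 left-to-right: at each bit after the leading one, square the running value, then multiply by 9 if the bit is 1 (always reducing mod 80):
  bit 1 = 1 (leading): start with 9.
  bit 2 = 0: square 9^2 = 81 ≡ 1 (mod 80).
  bit 3 = 0: square 1^2 = 1 (mod 80).
  bit 4 = 1: square 1^2 = 1; bit is 1, so multiply 1·9 = 9 (mod 80).
Final value: 9^9 ≡ 9 (mod 80).

Final answer: 9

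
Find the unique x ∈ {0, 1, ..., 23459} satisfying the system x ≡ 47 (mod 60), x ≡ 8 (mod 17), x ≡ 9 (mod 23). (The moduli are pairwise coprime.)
x ≡ 6587 (mod 23460); the representative in [0, 23460) is 6587

The moduli 60, 17, 23 are pairwise coprime, so by the CRT there is a unique solution mod 60·17·23 = 23460.
Solve by successive substitution. Start with x ≡ 47 (mod 60).
  Combine with x ≡ 8 (mod 17): write x = 47 + 60·t and require 47 + 60·t ≡ 8 (mod 17), i.e. 60·t ≡ 8 − 47 ≡ 12 (mod 17). Since 60^(−1) ≡ 2 (mod 17) (60 ≡ 9 (mod 17)), t ≡ 2·12 ≡ 7 (mod 17). So x ≡ 47 + 60·7 = 467 (mod 1020).
  Combine with x ≡ 9 (mod 23): write x = 467 + 1020·t and require 467 + 1020·t ≡ 9 (mod 23), i.e. 1020·t ≡ 9 − 467 ≡ 2 (mod 23). Since 1020^(−1) ≡ 3 (mod 23) (1020 ≡ 8 (mod 23)), t ≡ 3·2 ≡ 6 (mod 23). So x ≡ 467 + 1020·6 = 6587 (mod 23460).
Unique solution in [0, 23460): x = 6587.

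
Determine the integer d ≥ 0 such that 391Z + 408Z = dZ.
In the PID Z, (a, b) is generated by gcd(a, b). Compute gcd(408, 391) with the extended Euclidean algorithm, tracking rows (r, s, t) with s·408 + t·391 = r:
  row A: (408, 1, 0)   [1·408 + 0·391 = 408]
  row B: (391, 0, 1)   [0·408 + 1·391 = 391]
  408 = 1·391 + 17   → row C = row A − 1·row B = (17, 1, −1)   [check: 1·408 − 1·391 = 17]
  391 = 23·17 + 0   → remainder 0, stop. gcd = 17 (last nonzero row C).
So gcd(391, 408) = 17, with Bézout identity 1·408 − 1·391 = 17. Containment (⊇): the Bézout identity exhibits 17 as an element of (391, 408), giving (17) ⊆ (391, 408). Containment (⊆): since 17 | 391 and 17 | 408 (391 = 17·23, 408 = 17·24), every Z-linear combination of 391 and 408 is divisible by 17, so (391, 408) ⊆ (17). Therefore (391, 408) = (17), d = 17.

Final answer: (391, 408) = (17); d = 17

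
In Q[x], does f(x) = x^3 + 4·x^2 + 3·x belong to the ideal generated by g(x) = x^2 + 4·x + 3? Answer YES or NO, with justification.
YES

In Q[x] the ideal (g) consists of all multiples of g, so f ∈ (g) iff g | f, i.e. iff the remainder of f on division by g is 0. Divide f by g (g is monic, so eliminate the leading term of the running remainder at each step):
  leading term x^3: subtract (x)·g(x) = x^3 + 4·x^2 + 3·x, leaving 0
The remainder is 0, so f(x) = g(x) · h(x) with h(x) = x. Hence g | f, i.e. f ∈ (g).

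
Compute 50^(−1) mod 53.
50^(−1) ≡ 35 (mod 53)

Apply the extended Euclidean algorithm to (53, 50), tracking rows (r, s, t) with s·53 + t·50 = r. Each division r_prev = q·r_cur + r_new produces the new row as (previous row) − q·(current row):
  row A: (53, 1, 0)   [1·53 + 0·50 = 53]
  row B: (50, 0, 1)   [0·53 + 1·50 = 50]
  53 = 1·50 + 3   → row C = row A − 1·row B = (3, 1, −1)   [check: 1·53 − 1·50 = 3]
  50 = 16·3 + 2   → row D = row B − 16·row C = (2, −16, 17)   [check: −16·53 + 17·50 = 2]
  3 = 1·2 + 1   → row E = row C − 1·row D = (1, 17, −18)   [check: 17·53 − 18·50 = 1]
  2 = 2·1 + 0   → remainder 0, stop. gcd = 1 (last nonzero row E).
The gcd is 1, so 50 is invertible mod 53. The last nonzero row gives 17·53 − 18·50 = 1, so t = −18. So 50^(−1) ≡ −18 ≡ 35 (mod 53). Verify: 50 · 35 = 1750 ≡ 1 (mod 53). ✓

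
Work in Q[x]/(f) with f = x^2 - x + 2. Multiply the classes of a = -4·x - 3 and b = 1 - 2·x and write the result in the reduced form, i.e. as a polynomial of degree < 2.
First multiply in Q[x] without reducing: a · b = 8·x^2 + 2·x - 3. Now divide by f(x) = x^2 - x + 2, eliminating the leading term at each step:
  leading term 8·x^2: subtract (8)·f(x) = 8·x^2 - 8·x + 16, leaving 10·x - 19
The degree is now < 2, so this is the remainder. Hence a · b ≡ 10·x - 19 in Q[x]/(f).

Final answer: a · b ≡ 10·x - 19 (mod f(x))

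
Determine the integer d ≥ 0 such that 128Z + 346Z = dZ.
In the PID Z, (a, b) is generated by gcd(a, b). Compute gcd(346, 128) with the extended Euclidean algorithm, tracking rows (r, s, t) with s·346 + t·128 = r:
  row A: (346, 1, 0)   [1·346 + 0·128 = 346]
  row B: (128, 0, 1)   [0·346 + 1·128 = 128]
  346 = 2·128 + 90   → row C = row A − 2·row B = (90, 1, −2)   [check: 1·346 − 2·128 = 90]
  128 = 1·90 + 38   → row D = row B − 1·row C = (38, −1, 3)   [check: −1·346 + 3·128 = 38]
  90 = 2·38 + 14   → row E = row C − 2·row D = (14, 3, −8)   [check: 3·346 − 8·128 = 14]
  38 = 2·14 + 10   → row F = row D − 2·row E = (10, −7, 19)   [check: −7·346 + 19·128 = 10]
  14 = 1·10 + 4   → row G = row E − 1·row F = (4, 10, −27)   [check: 10·346 − 27·128 = 4]
  10 = 2·4 + 2   → row H = row F − 2·row G = (2, −27, 73)   [check: −27·346 + 73·128 = 2]
  4 = 2·2 + 0   → remainder 0, stop. gcd = 2 (last nonzero row H).
So gcd(128, 346) = 2, with Bézout identity −27·346 + 73·128 = 2. Containment (⊇): the Bézout identity exhibits 2 as an element of (128, 346), giving (2) ⊆ (128, 346). Containment (⊆): since 2 | 128 and 2 | 346 (128 = 2·64, 346 = 2·173), every Z-linear combination of 128 and 346 is divisible by 2, so (128, 346) ⊆ (2). Therefore (128, 346) = (2), d = 2.

Final answer: (128, 346) = (2); d = 2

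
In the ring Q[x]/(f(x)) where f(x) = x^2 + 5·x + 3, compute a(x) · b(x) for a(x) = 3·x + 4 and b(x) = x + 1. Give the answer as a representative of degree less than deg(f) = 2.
a · b ≡ -8·x - 5 (mod f(x))

First multiply in Q[x] without reducing: a · b = 3·x^2 + 7·x + 4. Now divide by f(x) = x^2 + 5·x + 3, eliminating the leading term at each step:
  leading term 3·x^2: subtract (3)·f(x) = 3·x^2 + 15·x + 9, leaving -8·x - 5
The degree is now < 2, so this is the remainder. Hence a · b ≡ -8·x - 5 in Q[x]/(f).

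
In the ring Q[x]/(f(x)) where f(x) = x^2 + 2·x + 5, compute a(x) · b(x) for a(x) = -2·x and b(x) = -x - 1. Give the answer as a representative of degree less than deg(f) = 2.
First multiply in Q[x] without reducing: a · b = 2·x^2 + 2·x. Now divide by f(x) = x^2 + 2·x + 5, eliminating the leading term at each step:
  leading term 2·x^2: subtract (2)·f(x) = 2·x^2 + 4·x + 10, leaving -2·x - 10
The degree is now < 2, so this is the remainder. Hence a · b ≡ -2·x - 10 in Q[x]/(f).

Final answer: a · b ≡ -2·x - 10 (mod f(x))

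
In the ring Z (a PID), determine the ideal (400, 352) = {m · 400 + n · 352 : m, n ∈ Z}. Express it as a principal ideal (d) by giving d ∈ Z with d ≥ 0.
In the PID Z, (a, b) is generated by gcd(a, b). Compute gcd(400, 352) with the extended Euclidean algorithm, tracking rows (r, s, t) with s·400 + t·352 = r:
  row A: (400, 1, 0)   [1·400 + 0·352 = 400]
  row B: (352, 0, 1)   [0·400 + 1·352 = 352]
  400 = 1·352 + 48   → row C = row A − 1·row B = (48, 1, −1)   [check: 1·400 − 1·352 = 48]
  352 = 7·48 + 16   → row D = row B − 7·row C = (16, −7, 8)   [check: −7·400 + 8·352 = 16]
  48 = 3·16 + 0   → remainder 0, stop. gcd = 16 (last nonzero row D).
So gcd(400, 352) = 16, with Bézout identity −7·400 + 8·352 = 16. Containment (⊇): the Bézout identity exhibits 16 as an element of (400, 352), giving (16) ⊆ (400, 352). Containment (⊆): since 16 | 400 and 16 | 352 (400 = 16·25, 352 = 16·22), every Z-linear combination of 400 and 352 is divisible by 16, so (400, 352) ⊆ (16). Therefore (400, 352) = (16), d = 16.

Final answer: (400, 352) = (16); d = 16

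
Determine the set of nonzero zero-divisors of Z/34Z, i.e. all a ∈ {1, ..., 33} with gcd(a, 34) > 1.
An element a ∈ Z/34Z (with a ≠ 0) is a zero-divisor iff gcd(a, 34) > 1 (because a is a unit precisely when gcd(a, n) = 1, and in Z/nZ every nonzero, non-unit element is a zero-divisor). Scan a = 1, ..., 33 and keep those with gcd(a, 34) > 1:
  gcd(2, 34) = 2, gcd(4, 34) = 2, gcd(6, 34) = 2, gcd(8, 34) = 2, gcd(10, 34) = 2, gcd(12, 34) = 2, gcd(14, 34) = 2, gcd(16, 34) = 2, gcd(17, 34) = 17, gcd(18, 34) = 2, gcd(20, 34) = 2, gcd(22, 34) = 2, gcd(24, 34) = 2, gcd(26, 34) = 2, gcd(28, 34) = 2, gcd(30, 34) = 2, gcd(32, 34) = 2.
All other a ∈ {1, ..., 33} have gcd(a, 34) = 1 and are units. So the nonzero zero-divisors are exactly the 17 values of a appearing in this scan.

Final answer: nonzero zero-divisors of Z/34Z = {2, 4, 6, 8, 10, 12, 14, 16, 17, 18, 20, 22, 24, 26, 28, 30, 32}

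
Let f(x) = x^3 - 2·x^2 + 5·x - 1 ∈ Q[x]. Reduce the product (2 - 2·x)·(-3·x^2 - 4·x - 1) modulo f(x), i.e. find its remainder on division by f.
a · b ≡ 14·x^2 - 36·x + 4 (mod f(x))

First multiply in Q[x] without reducing: a · b = 6·x^3 + 2·x^2 - 6·x - 2. Now divide by f(x) = x^3 - 2·x^2 + 5·x - 1, eliminating the leading term at each step:
  leading term 6·x^3: subtract (6)·f(x) = 6·x^3 - 12·x^2 + 30·x - 6, leaving 14·x^2 - 36·x + 4
The degree is now < 3, so this is the remainder. Hence a · b ≡ 14·x^2 - 36·x + 4 in Q[x]/(f).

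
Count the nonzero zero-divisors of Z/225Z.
Z/225Z has 104 nonzero zero-divisors

In Z/225Z each nonzero element is either a unit (gcd with 225 is 1) or a zero-divisor (gcd > 1). The number of units is φ(225): factorise 225 = 3^2 · 5^2, so φ(225) = (3^2 − 3^1) · (5^2 − 5^1) = 6 · 20 = 120. The nonzero elements number 225 − 1 = 224. Hence the nonzero zero-divisors number 224 − 120 = 104.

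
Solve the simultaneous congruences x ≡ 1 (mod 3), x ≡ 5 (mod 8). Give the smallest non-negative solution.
x ≡ 13 (mod 24); the representative in [0, 24) is 13

The moduli 3, 8 are pairwise coprime, so by the CRT there is a unique solution mod 3·8 = 24.
Solve by successive substitution. Start with x ≡ 1 (mod 3).
  Combine with x ≡ 5 (mod 8): write x = 1 + 3·t and require 1 + 3·t ≡ 5 (mod 8), i.e. 3·t ≡ 5 − 1 ≡ 4 (mod 8). Since 3^(−1) ≡ 3 (mod 8), t ≡ 3·4 ≡ 4 (mod 8). So x ≡ 1 + 3·4 = 13 (mod 24).
Unique solution in [0, 24): x = 13.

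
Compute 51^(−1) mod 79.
Apply the extended Euclidean algorithm to (79, 51), tracking rows (r, s, t) with s·79 + t·51 = r. Each division r_prev = q·r_cur + r_new produces the new row as (previous row) − q·(current row):
  row A: (79, 1, 0)   [1·79 + 0·51 = 79]
  row B: (51, 0, 1)   [0·79 + 1·51 = 51]
  79 = 1·51 + 28   → row C = row A − 1·row B = (28, 1, −1)   [check: 1·79 − 1·51 = 28]
  51 = 1·28 + 23   → row D = row B − 1·row C = (23, −1, 2)   [check: −1·79 + 2·51 = 23]
  28 = 1·23 + 5   → row E = row C − 1·row D = (5, 2, −3)   [check: 2·79 − 3·51 = 5]
  23 = 4·5 + 3   → row F = row D − 4·row E = (3, −9, 14)   [check: −9·79 + 14·51 = 3]
  5 = 1·3 + 2   → row G = row E − 1·row F = (2, 11, −17)   [check: 11·79 − 17·51 = 2]
  3 = 1·2 + 1   → row H = row F − 1·row G = (1, −20, 31)   [check: −20·79 + 31·51 = 1]
  2 = 2·1 + 0   → remainder 0, stop. gcd = 1 (last nonzero row H).
The gcd is 1, so 51 is invertible mod 79. The last nonzero row gives −20·79 + 31·51 = 1, so t = 31. So 51^(−1) ≡ 31 (mod 79). Verify: 51 · 31 = 1581 ≡ 1 (mod 79). ✓

Final answer: 51^(−1) ≡ 31 (mod 79)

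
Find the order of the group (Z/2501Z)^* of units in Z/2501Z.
(Z/2501Z)^* consists of the classes a with gcd(a, 2501) = 1, so its order is φ(2501). φ is multiplicative, with φ(p^e) = p^e − p^(e−1). Factorise 2501 = 41 · 61. Then
  φ(2501) = (41 − 1) · (61 − 1) = 40 · 60 = 2400.
Thus |(Z/2501Z)^*| = 2400.

Final answer: |(Z/2501Z)^*| = 2400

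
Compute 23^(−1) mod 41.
23^(−1) ≡ 25 (mod 41)

Apply the extended Euclidean algorithm to (41, 23), tracking rows (r, s, t) with s·41 + t·23 = r. Each division r_prev = q·r_cur + r_new produces the new row as (previous row) − q·(current row):
  row A: (41, 1, 0)   [1·41 + 0·23 = 41]
  row B: (23, 0, 1)   [0·41 + 1·23 = 23]
  41 = 1·23 + 18   → row C = row A − 1·row B = (18, 1, −1)   [check: 1·41 − 1·23 = 18]
  23 = 1·18 + 5   → row D = row B − 1·row C = (5, −1, 2)   [check: −1·41 + 2·23 = 5]
  18 = 3·5 + 3   → row E = row C − 3·row D = (3, 4, −7)   [check: 4·41 − 7·23 = 3]
  5 = 1·3 + 2   → row F = row D − 1·row E = (2, −5, 9)   [check: −5·41 + 9·23 = 2]
  3 = 1·2 + 1   → row G = row E − 1·row F = (1, 9, −16)   [check: 9·41 − 16·23 = 1]
  2 = 2·1 + 0   → remainder 0, stop. gcd = 1 (last nonzero row G).
The gcd is 1, so 23 is invertible mod 41. The last nonzero row gives 9·41 − 16·23 = 1, so t = −16. So 23^(−1) ≡ −16 ≡ 25 (mod 41). Verify: 23 · 25 = 575 ≡ 1 (mod 41). ✓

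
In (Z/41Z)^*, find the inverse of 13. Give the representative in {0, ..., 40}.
Apply the extended Euclidean algorithm to (41, 13), tracking rows (r, s, t) with s·41 + t·13 = r. Each division r_prev = q·r_cur + r_new produces the new row as (previous row) − q·(current row):
  row A: (41, 1, 0)   [1·41 + 0·13 = 41]
  row B: (13, 0, 1)   [0·41 + 1·13 = 13]
  41 = 3·13 + 2   → row C = row A − 3·row B = (2, 1, −3)   [check: 1·41 − 3·13 = 2]
  13 = 6·2 + 1   → row D = row B − 6·row C = (1, −6, 19)   [check: −6·41 + 19·13 = 1]
  2 = 2·1 + 0   → remainder 0, stop. gcd = 1 (last nonzero row D).
The gcd is 1, so 13 is invertible mod 41. The last nonzero row gives −6·41 + 19·13 = 1, so t = 19. So 13^(−1) ≡ 19 (mod 41). Verify: 13 · 19 = 247 ≡ 1 (mod 41). ✓

Final answer: 13^(−1) ≡ 19 (mod 41)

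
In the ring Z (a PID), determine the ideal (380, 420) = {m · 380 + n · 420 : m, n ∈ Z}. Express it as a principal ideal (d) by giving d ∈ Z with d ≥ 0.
In the PID Z, (a, b) is generated by gcd(a, b). Compute gcd(420, 380) with the extended Euclidean algorithm, tracking rows (r, s, t) with s·420 + t·380 = r:
  row A: (420, 1, 0)   [1·420 + 0·380 = 420]
  row B: (380, 0, 1)   [0·420 + 1·380 = 380]
  420 = 1·380 + 40   → row C = row A − 1·row B = (40, 1, −1)   [check: 1·420 − 1·380 = 40]
  380 = 9·40 + 20   → row D = row B − 9·row C = (20, −9, 10)   [check: −9·420 + 10·380 = 20]
  40 = 2·20 + 0   → remainder 0, stop. gcd = 20 (last nonzero row D).
So gcd(380, 420) = 20, with Bézout identity −9·420 + 10·380 = 20. Containment (⊇): the Bézout identity exhibits 20 as an element of (380, 420), giving (20) ⊆ (380, 420). Containment (⊆): since 20 | 380 and 20 | 420 (380 = 20·19, 420 = 20·21), every Z-linear combination of 380 and 420 is divisible by 20, so (380, 420) ⊆ (20). Therefore (380, 420) = (20), d = 20.

Final answer: (380, 420) = (20); d = 20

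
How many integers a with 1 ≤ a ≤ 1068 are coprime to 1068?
352

The number of a ∈ {1, ..., 1068} with gcd(a, 1068) = 1 is by definition Euler's totient φ(1068). φ is multiplicative, with φ(p^e) = p^e − p^(e−1). Factorise 1068 = 2^2 · 3 · 89. Then
  φ(1068) = (2^2 − 2^1) · (3 − 1) · (89 − 1) = 2 · 2 · 88 = 352.
So there are 352 such integers.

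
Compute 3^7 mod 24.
3

Use repeated squaring. Binary(7) = 111. Walk through the bits of the exponent 7 left-to-right: at each bit after the leading one, square the running value, then multiply by 3 if the bit is 1 (always reducing mod 24):
  bit 1 = 1 (leading): start with 3.
  bit 2 = 1: square 3^2 = 9; bit is 1, so multiply 9·3 = 27 ≡ 3 (mod 24).
  bit 3 = 1: square 3^2 = 9; bit is 1, so multiply 9·3 = 27 ≡ 3 (mod 24).
Final value: 3^7 ≡ 3 (mod 24).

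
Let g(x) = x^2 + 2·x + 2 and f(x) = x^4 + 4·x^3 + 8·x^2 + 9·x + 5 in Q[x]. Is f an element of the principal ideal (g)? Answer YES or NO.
In Q[x] the ideal (g) consists of all multiples of g, so f ∈ (g) iff g | f, i.e. iff the remainder of f on division by g is 0. Divide f by g (g is monic, so eliminate the leading term of the running remainder at each step):
  leading term x^4: subtract (x^2)·g(x) = x^4 + 2·x^3 + 2·x^2, leaving 2·x^3 + 6·x^2 + 9·x + 5
  leading term 2·x^3: subtract (2·x)·g(x) = 2·x^3 + 4·x^2 + 4·x, leaving 2·x^2 + 5·x + 5
  leading term 2·x^2: subtract (2)·g(x) = 2·x^2 + 4·x + 4, leaving x + 1
The remainder r(x) = x + 1 ≠ 0 (and deg r < deg g), so g ∤ f, i.e. f ∉ (g).

Final answer: NO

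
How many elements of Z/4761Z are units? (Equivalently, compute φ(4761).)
Z/4761Z has φ(4761) = 3036 units

An element a ∈ Z/4761Z is a unit iff gcd(a, 4761) = 1, so the number of units is φ(4761). φ is multiplicative, with φ(p^e) = p^e − p^(e−1). Factorise 4761 = 3^2 · 23^2. Then
  φ(4761) = (3^2 − 3^1) · (23^2 − 23^1) = 6 · 506 = 3036.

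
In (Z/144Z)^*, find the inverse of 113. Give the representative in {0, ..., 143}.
Apply the extended Euclidean algorithm to (144, 113), tracking rows (r, s, t) with s·144 + t·113 = r. Each division r_prev = q·r_cur + r_new produces the new row as (previous row) − q·(current row):
  row A: (144, 1, 0)   [1·144 + 0·113 = 144]
  row B: (113, 0, 1)   [0·144 + 1·113 = 113]
  144 = 1·113 + 31   → row C = row A − 1·row B = (31, 1, −1)   [check: 1·144 − 1·113 = 31]
  113 = 3·31 + 20   → row D = row B − 3·row C = (20, −3, 4)   [check: −3·144 + 4·113 = 20]
  31 = 1·20 + 11   → row E = row C − 1·row D = (11, 4, −5)   [check: 4·144 − 5·113 = 11]
  20 = 1·11 + 9   → row F = row D − 1·row E = (9, −7, 9)   [check: −7·144 + 9·113 = 9]
  11 = 1·9 + 2   → row G = row E − 1·row F = (2, 11, −14)   [check: 11·144 − 14·113 = 2]
  9 = 4·2 + 1   → row H = row F − 4·row G = (1, −51, 65)   [check: −51·144 + 65·113 = 1]
  2 = 2·1 + 0   → remainder 0, stop. gcd = 1 (last nonzero row H).
The gcd is 1, so 113 is invertible mod 144. The last nonzero row gives −51·144 + 65·113 = 1, so t = 65. So 113^(−1) ≡ 65 (mod 144). Verify: 113 · 65 = 7345 ≡ 1 (mod 144). ✓

Final answer: 113^(−1) ≡ 65 (mod 144)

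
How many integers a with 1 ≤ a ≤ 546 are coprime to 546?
144

The number of a ∈ {1, ..., 546} with gcd(a, 546) = 1 is by definition Euler's totient φ(546). φ is multiplicative, with φ(p^e) = p^e − p^(e−1). Factorise 546 = 2 · 3 · 7 · 13. Then
  φ(546) = (2 − 1) · (3 − 1) · (7 − 1) · (13 − 1) = 1 · 2 · 6 · 12 = 144.
So there are 144 such integers.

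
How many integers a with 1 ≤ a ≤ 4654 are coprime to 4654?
2136

The number of a ∈ {1, ..., 4654} with gcd(a, 4654) = 1 is by definition Euler's totient φ(4654). φ is multiplicative, with φ(p^e) = p^e − p^(e−1). Factorise 4654 = 2 · 13 · 179. Then
  φ(4654) = (2 − 1) · (13 − 1) · (179 − 1) = 1 · 12 · 178 = 2136.
So there are 2136 such integers.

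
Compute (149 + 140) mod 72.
Reduce the summands first: 149 ≡ 5, 140 ≡ 68 (mod 72), so 149 + 140 ≡ 5 + 68 (mod 72). 5 + 68 = 73; 73 = 1·72 + 1, so (149 + 140) mod 72 = 1.

Final answer: 1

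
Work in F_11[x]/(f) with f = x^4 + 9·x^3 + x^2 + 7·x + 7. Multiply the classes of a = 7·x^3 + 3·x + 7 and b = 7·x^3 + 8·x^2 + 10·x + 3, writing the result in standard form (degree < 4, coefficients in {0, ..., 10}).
a · b ≡ 9·x^2 + 5·x + 2 (mod f(x))

Multiply as integer polynomials: a · b = 49·x^6 + 56·x^5 + 91·x^4 + 94·x^3 + 86·x^2 + 79·x + 21. Reducing coefficients mod 11: a · b ≡ 5·x^6 + x^5 + 3·x^4 + 6·x^3 + 9·x^2 + 2·x + 10. Now divide by f(x) = x^4 + 9·x^3 + x^2 + 7·x + 7 in F_11[x], eliminating the leading term at each step:
  leading term 5·x^6: subtract (5·x^2)·f(x) = 5·x^6 + x^5 + 5·x^4 + 2·x^3 + 2·x^2, leaving 9·x^4 + 4·x^3 + 7·x^2 + 2·x + 10 (coefficients mod 11)
  leading term 9·x^4: subtract (9)·f(x) = 9·x^4 + 4·x^3 + 9·x^2 + 8·x + 8, leaving 9·x^2 + 5·x + 2 (coefficients mod 11)
The degree is now < 4, so this is the remainder. Hence a · b ≡ 9·x^2 + 5·x + 2 in F_11[x]/(f).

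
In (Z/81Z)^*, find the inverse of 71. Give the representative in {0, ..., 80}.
71^(−1) ≡ 8 (mod 81)

Apply the extended Euclidean algorithm to (81, 71), tracking rows (r, s, t) with s·81 + t·71 = r. Each division r_prev = q·r_cur + r_new produces the new row as (previous row) − q·(current row):
  row A: (81, 1, 0)   [1·81 + 0·71 = 81]
  row B: (71, 0, 1)   [0·81 + 1·71 = 71]
  81 = 1·71 + 10   → row C = row A − 1·row B = (10, 1, −1)   [check: 1·81 − 1·71 = 10]
  71 = 7·10 + 1   → row D = row B − 7·row C = (1, −7, 8)   [check: −7·81 + 8·71 = 1]
  10 = 10·1 + 0   → remainder 0, stop. gcd = 1 (last nonzero row D).
The gcd is 1, so 71 is invertible mod 81. The last nonzero row gives −7·81 + 8·71 = 1, so t = 8. So 71^(−1) ≡ 8 (mod 81). Verify: 71 · 8 = 568 ≡ 1 (mod 81). ✓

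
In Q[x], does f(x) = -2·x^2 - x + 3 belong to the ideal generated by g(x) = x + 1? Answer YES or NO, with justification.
NO

In Q[x] the ideal (g) consists of all multiples of g, so f ∈ (g) iff g | f, i.e. iff the remainder of f on division by g is 0. Divide f by g (g is monic, so eliminate the leading term of the running remainder at each step):
  leading term -2·x^2: subtract (-2·x)·g(x) = -2·x^2 - 2·x, leaving x + 3
  leading term x: subtract (1)·g(x) = x + 1, leaving 2
The remainder r(x) = 2 ≠ 0 (and deg r < deg g), so g ∤ f, i.e. f ∉ (g).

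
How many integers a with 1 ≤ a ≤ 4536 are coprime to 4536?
1296

The number of a ∈ {1, ..., 4536} with gcd(a, 4536) = 1 is by definition Euler's totient φ(4536). φ is multiplicative, with φ(p^e) = p^e − p^(e−1). Factorise 4536 = 2^3 · 3^4 · 7. Then
  φ(4536) = (2^3 − 2^2) · (3^4 − 3^3) · (7 − 1) = 4 · 54 · 6 = 1296.
So there are 1296 such integers.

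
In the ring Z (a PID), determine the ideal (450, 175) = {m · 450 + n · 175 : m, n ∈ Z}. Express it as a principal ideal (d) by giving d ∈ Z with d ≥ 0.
(450, 175) = (25); d = 25

In the PID Z, (a, b) is generated by gcd(a, b). Compute gcd(450, 175) with the extended Euclidean algorithm, tracking rows (r, s, t) with s·450 + t·175 = r:
  row A: (450, 1, 0)   [1·450 + 0·175 = 450]
  row B: (175, 0, 1)   [0·450 + 1·175 = 175]
  450 = 2·175 + 100   → row C = row A − 2·row B = (100, 1, −2)   [check: 1·450 − 2·175 = 100]
  175 = 1·100 + 75   → row D = row B − 1·row C = (75, −1, 3)   [check: −1·450 + 3·175 = 75]
  100 = 1·75 + 25   → row E = row C − 1·row D = (25, 2, −5)   [check: 2·450 − 5·175 = 25]
  75 = 3·25 + 0   → remainder 0, stop. gcd = 25 (last nonzero row E).
So gcd(450, 175) = 25, with Bézout identity 2·450 − 5·175 = 25. Containment (⊇): the Bézout identity exhibits 25 as an element of (450, 175), giving (25) ⊆ (450, 175). Containment (⊆): since 25 | 450 and 25 | 175 (450 = 25·18, 175 = 25·7), every Z-linear combination of 450 and 175 is divisible by 25, so (450, 175) ⊆ (25). Therefore (450, 175) = (25), d = 25.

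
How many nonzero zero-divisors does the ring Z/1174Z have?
In Z/1174Z each nonzero element is either a unit (gcd with 1174 is 1) or a zero-divisor (gcd > 1). The number of units is φ(1174): factorise 1174 = 2 · 587, so φ(1174) = (2 − 1) · (587 − 1) = 1 · 586 = 586. The nonzero elements number 1174 − 1 = 1173. Hence the nonzero zero-divisors number 1173 − 586 = 587.

Final answer: Z/1174Z has 587 nonzero zero-divisors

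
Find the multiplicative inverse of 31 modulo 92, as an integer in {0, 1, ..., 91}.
Apply the extended Euclidean algorithm to (92, 31), tracking rows (r, s, t) with s·92 + t·31 = r. Each division r_prev = q·r_cur + r_new produces the new row as (previous row) − q·(current row):
  row A: (92, 1, 0)   [1·92 + 0·31 = 92]
  row B: (31, 0, 1)   [0·92 + 1·31 = 31]
  92 = 2·31 + 30   → row C = row A − 2·row B = (30, 1, −2)   [check: 1·92 − 2·31 = 30]
  31 = 1·30 + 1   → row D = row B − 1·row C = (1, −1, 3)   [check: −1·92 + 3·31 = 1]
  30 = 30·1 + 0   → remainder 0, stop. gcd = 1 (last nonzero row D).
The gcd is 1, so 31 is invertible mod 92. The last nonzero row gives −1·92 + 3·31 = 1, so t = 3. So 31^(−1) ≡ 3 (mod 92). Verify: 31 · 3 = 93 ≡ 1 (mod 92). ✓

Final answer: 31^(−1) ≡ 3 (mod 92)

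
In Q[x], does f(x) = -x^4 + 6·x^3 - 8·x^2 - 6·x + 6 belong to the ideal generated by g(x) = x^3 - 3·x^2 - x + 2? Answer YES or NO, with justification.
NO

In Q[x] the ideal (g) consists of all multiples of g, so f ∈ (g) iff g | f, i.e. iff the remainder of f on division by g is 0. Divide f by g (g is monic, so eliminate the leading term of the running remainder at each step):
  leading term -x^4: subtract (-x)·g(x) = -x^4 + 3·x^3 + x^2 - 2·x, leaving 3·x^3 - 9·x^2 - 4·x + 6
  leading term 3·x^3: subtract (3)·g(x) = 3·x^3 - 9·x^2 - 3·x + 6, leaving -x
The remainder r(x) = -x ≠ 0 (and deg r < deg g), so g ∤ f, i.e. f ∉ (g).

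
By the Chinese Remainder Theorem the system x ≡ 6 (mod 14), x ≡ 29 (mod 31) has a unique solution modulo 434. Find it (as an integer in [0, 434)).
The moduli 14, 31 are pairwise coprime, so by the CRT there is a unique solution mod 14·31 = 434.
Solve by successive substitution. Start with x ≡ 6 (mod 14).
  Combine with x ≡ 29 (mod 31): write x = 6 + 14·t and require 6 + 14·t ≡ 29 (mod 31), i.e. 14·t ≡ 29 − 6 ≡ 23 (mod 31). Since 14^(−1) ≡ 20 (mod 31), t ≡ 20·23 ≡ 26 (mod 31). So x ≡ 6 + 14·26 = 370 (mod 434).
Unique solution in [0, 434): x = 370.

Final answer: x ≡ 370 (mod 434); the representative in [0, 434) is 370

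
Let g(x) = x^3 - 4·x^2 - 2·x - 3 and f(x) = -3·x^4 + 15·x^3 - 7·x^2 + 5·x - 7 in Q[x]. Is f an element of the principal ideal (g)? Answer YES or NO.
In Q[x] the ideal (g) consists of all multiples of g, so f ∈ (g) iff g | f, i.e. iff the remainder of f on division by g is 0. Divide f by g (g is monic, so eliminate the leading term of the running remainder at each step):
  leading term -3·x^4: subtract (-3·x)·g(x) = -3·x^4 + 12·x^3 + 6·x^2 + 9·x, leaving 3·x^3 - 13·x^2 - 4·x - 7
  leading term 3·x^3: subtract (3)·g(x) = 3·x^3 - 12·x^2 - 6·x - 9, leaving -x^2 + 2·x + 2
The remainder r(x) = -x^2 + 2·x + 2 ≠ 0 (and deg r < deg g), so g ∤ f, i.e. f ∉ (g).

Final answer: NO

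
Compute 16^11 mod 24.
Use repeated squaring. Binary(11) = 1011. Walk through the bits of the exponent 11 left-to-right: at each bit after the leading one, square the running value, then multiply by 16 if the bit is 1 (always reducing mod 24):
  bit 1 = 1 (leading): start with 16.
  bit 2 = 0: square 16^2 = 256 ≡ 16 (mod 24).
  bit 3 = 1: square 16^2 = 256 ≡ 16; bit is 1, so multiply 16·16 = 256 ≡ 16 (mod 24).
  bit 4 = 1: square 16^2 = 256 ≡ 16; bit is 1, so multiply 16·16 = 256 ≡ 16 (mod 24).
Final value: 16^11 ≡ 16 (mod 24).

Final answer: 16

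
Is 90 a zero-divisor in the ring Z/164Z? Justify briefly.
gcd(90, 164) = 2 > 1, so 90 is not a unit in Z/164Z. In Z/nZ every nonzero non-unit is a zero-divisor: explicitly, take b = 164/gcd = 82 ≠ 0 (mod 164); then 90·82 = 7380 = 45·164, i.e. 90·82 ≡ 0 (mod 164). So 90 is a zero-divisor.

Final answer: YES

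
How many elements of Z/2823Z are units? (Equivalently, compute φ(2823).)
Z/2823Z has φ(2823) = 1880 units

An element a ∈ Z/2823Z is a unit iff gcd(a, 2823) = 1, so the number of units is φ(2823). φ is multiplicative, with φ(p^e) = p^e − p^(e−1). Factorise 2823 = 3 · 941. Then
  φ(2823) = (3 − 1) · (941 − 1) = 2 · 940 = 1880.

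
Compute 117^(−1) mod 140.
117^(−1) ≡ 73 (mod 140)

Apply the extended Euclidean algorithm to (140, 117), tracking rows (r, s, t) with s·140 + t·117 = r. Each division r_prev = q·r_cur + r_new produces the new row as (previous row) − q·(current row):
  row A: (140, 1, 0)   [1·140 + 0·117 = 140]
  row B: (117, 0, 1)   [0·140 + 1·117 = 117]
  140 = 1·117 + 23   → row C = row A − 1·row B = (23, 1, −1)   [check: 1·140 − 1·117 = 23]
  117 = 5·23 + 2   → row D = row B − 5·row C = (2, −5, 6)   [check: −5·140 + 6·117 = 2]
  23 = 11·2 + 1   → row E = row C − 11·row D = (1, 56, −67)   [check: 56·140 − 67·117 = 1]
  2 = 2·1 + 0   → remainder 0, stop. gcd = 1 (last nonzero row E).
The gcd is 1, so 117 is invertible mod 140. The last nonzero row gives 56·140 − 67·117 = 1, so t = −67. So 117^(−1) ≡ −67 ≡ 73 (mod 140). Verify: 117 · 73 = 8541 ≡ 1 (mod 140). ✓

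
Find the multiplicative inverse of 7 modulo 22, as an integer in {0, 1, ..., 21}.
Apply the extended Euclidean algorithm to (22, 7), tracking rows (r, s, t) with s·22 + t·7 = r. Each division r_prev = q·r_cur + r_new produces the new row as (previous row) − q·(current row):
  row A: (22, 1, 0)   [1·22 + 0·7 = 22]
  row B: (7, 0, 1)   [0·22 + 1·7 = 7]
  22 = 3·7 + 1   → row C = row A − 3·row B = (1, 1, −3)   [check: 1·22 − 3·7 = 1]
  7 = 7·1 + 0   → remainder 0, stop. gcd = 1 (last nonzero row C).
The gcd is 1, so 7 is invertible mod 22. The last nonzero row gives 1·22 − 3·7 = 1, so t = −3. So 7^(−1) ≡ −3 ≡ 19 (mod 22). Verify: 7 · 19 = 133 ≡ 1 (mod 22). ✓

Final answer: 7^(−1) ≡ 19 (mod 22)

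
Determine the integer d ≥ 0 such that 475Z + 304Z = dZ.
In the PID Z, (a, b) is generated by gcd(a, b). Compute gcd(475, 304) with the extended Euclidean algorithm, tracking rows (r, s, t) with s·475 + t·304 = r:
  row A: (475, 1, 0)   [1·475 + 0·304 = 475]
  row B: (304, 0, 1)   [0·475 + 1·304 = 304]
  475 = 1·304 + 171   → row C = row A − 1·row B = (171, 1, −1)   [check: 1·475 − 1·304 = 171]
  304 = 1·171 + 133   → row D = row B − 1·row C = (133, −1, 2)   [check: −1·475 + 2·304 = 133]
  171 = 1·133 + 38   → row E = row C − 1·row D = (38, 2, −3)   [check: 2·475 − 3·304 = 38]
  133 = 3·38 + 19   → row F = row D − 3·row E = (19, −7, 11)   [check: −7·475 + 11·304 = 19]
  38 = 2·19 + 0   → remainder 0, stop. gcd = 19 (last nonzero row F).
So gcd(475, 304) = 19, with Bézout identity −7·475 + 11·304 = 19. Containment (⊇): the Bézout identity exhibits 19 as an element of (475, 304), giving (19) ⊆ (475, 304). Containment (⊆): since 19 | 475 and 19 | 304 (475 = 19·25, 304 = 19·16), every Z-linear combination of 475 and 304 is divisible by 19, so (475, 304) ⊆ (19). Therefore (475, 304) = (19), d = 19.

Final answer: (475, 304) = (19); d = 19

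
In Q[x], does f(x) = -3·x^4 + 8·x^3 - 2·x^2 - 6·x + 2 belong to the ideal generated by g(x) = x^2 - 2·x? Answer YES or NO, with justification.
In Q[x] the ideal (g) consists of all multiples of g, so f ∈ (g) iff g | f, i.e. iff the remainder of f on division by g is 0. Divide f by g (g is monic, so eliminate the leading term of the running remainder at each step):
  leading term -3·x^4: subtract (-3·x^2)·g(x) = -3·x^4 + 6·x^3, leaving 2·x^3 - 2·x^2 - 6·x + 2
  leading term 2·x^3: subtract (2·x)·g(x) = 2·x^3 - 4·x^2, leaving 2·x^2 - 6·x + 2
  leading term 2·x^2: subtract (2)·g(x) = 2·x^2 - 4·x, leaving 2 - 2·x
The remainder r(x) = 2 - 2·x ≠ 0 (and deg r < deg g), so g ∤ f, i.e. f ∉ (g).

Final answer: NO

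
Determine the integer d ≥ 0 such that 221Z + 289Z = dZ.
In the PID Z, (a, b) is generated by gcd(a, b). Compute gcd(289, 221) with the extended Euclidean algorithm, tracking rows (r, s, t) with s·289 + t·221 = r:
  row A: (289, 1, 0)   [1·289 + 0·221 = 289]
  row B: (221, 0, 1)   [0·289 + 1·221 = 221]
  289 = 1·221 + 68   → row C = row A − 1·row B = (68, 1, −1)   [check: 1·289 − 1·221 = 68]
  221 = 3·68 + 17   → row D = row B − 3·row C = (17, −3, 4)   [check: −3·289 + 4·221 = 17]
  68 = 4·17 + 0   → remainder 0, stop. gcd = 17 (last nonzero row D).
So gcd(221, 289) = 17, with Bézout identity −3·289 + 4·221 = 17. Containment (⊇): the Bézout identity exhibits 17 as an element of (221, 289), giving (17) ⊆ (221, 289). Containment (⊆): since 17 | 221 and 17 | 289 (221 = 17·13, 289 = 17·17), every Z-linear combination of 221 and 289 is divisible by 17, so (221, 289) ⊆ (17). Therefore (221, 289) = (17), d = 17.

Final answer: (221, 289) = (17); d = 17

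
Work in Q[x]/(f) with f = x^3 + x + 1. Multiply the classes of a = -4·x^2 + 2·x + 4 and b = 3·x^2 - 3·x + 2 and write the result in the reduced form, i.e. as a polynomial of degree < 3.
First multiply in Q[x] without reducing: a · b = -12·x^4 + 18·x^3 - 2·x^2 - 8·x + 8. Now divide by f(x) = x^3 + x + 1, eliminating the leading term at each step:
  leading term -12·x^4: subtract (-12·x)·f(x) = -12·x^4 - 12·x^2 - 12·x, leaving 18·x^3 + 10·x^2 + 4·x + 8
  leading term 18·x^3: subtract (18)·f(x) = 18·x^3 + 18·x + 18, leaving 10·x^2 - 14·x - 10
The degree is now < 3, so this is the remainder. Hence a · b ≡ 10·x^2 - 14·x - 10 in Q[x]/(f).

Final answer: a · b ≡ 10·x^2 - 14·x - 10 (mod f(x))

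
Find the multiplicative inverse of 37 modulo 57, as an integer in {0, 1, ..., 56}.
Apply the extended Euclidean algorithm to (57, 37), tracking rows (r, s, t) with s·57 + t·37 = r. Each division r_prev = q·r_cur + r_new produces the new row as (previous row) − q·(current row):
  row A: (57, 1, 0)   [1·57 + 0·37 = 57]
  row B: (37, 0, 1)   [0·57 + 1·37 = 37]
  57 = 1·37 + 20   → row C = row A − 1·row B = (20, 1, −1)   [check: 1·57 − 1·37 = 20]
  37 = 1·20 + 17   → row D = row B − 1·row C = (17, −1, 2)   [check: −1·57 + 2·37 = 17]
  20 = 1·17 + 3   → row E = row C − 1·row D = (3, 2, −3)   [check: 2·57 − 3·37 = 3]
  17 = 5·3 + 2   → row F = row D − 5·row E = (2, −11, 17)   [check: −11·57 + 17·37 = 2]
  3 = 1·2 + 1   → row G = row E − 1·row F = (1, 13, −20)   [check: 13·57 − 20·37 = 1]
  2 = 2·1 + 0   → remainder 0, stop. gcd = 1 (last nonzero row G).
The gcd is 1, so 37 is invertible mod 57. The last nonzero row gives 13·57 − 20·37 = 1, so t = −20. So 37^(−1) ≡ −20 ≡ 37 (mod 57). Verify: 37 · 37 = 1369 ≡ 1 (mod 57). ✓

Final answer: 37^(−1) ≡ 37 (mod 57)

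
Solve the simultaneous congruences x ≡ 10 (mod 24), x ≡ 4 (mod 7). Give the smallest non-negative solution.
The moduli 24, 7 are pairwise coprime, so by the CRT there is a unique solution mod 24·7 = 168.
Solve by successive substitution. Start with x ≡ 10 (mod 24).
  Combine with x ≡ 4 (mod 7): write x = 10 + 24·t and require 10 + 24·t ≡ 4 (mod 7), i.e. 24·t ≡ 4 − 10 ≡ 1 (mod 7). Since 24^(−1) ≡ 5 (mod 7) (24 ≡ 3 (mod 7)), t ≡ 5·1 ≡ 5 (mod 7). So x ≡ 10 + 24·5 = 130 (mod 168).
Unique solution in [0, 168): x = 130.

Final answer: x ≡ 130 (mod 168); the representative in [0, 168) is 130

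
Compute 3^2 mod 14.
9

Use repeated squaring. Binary(2) = 10. Walk through the bits of the exponent 2 left-to-right: at each bit after the leading one, square the running value, then multiply by 3 if the bit is 1 (always reducing mod 14):
  bit 1 = 1 (leading): start with 3.
  bit 2 = 0: square 3^2 = 9 (mod 14).
Final value: 3^2 ≡ 9 (mod 14).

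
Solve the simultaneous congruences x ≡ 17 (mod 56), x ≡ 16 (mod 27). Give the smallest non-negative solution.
The moduli 56, 27 are pairwise coprime, so by the CRT there is a unique solution mod 56·27 = 1512.
Solve by successive substitution. Start with x ≡ 17 (mod 56).
  Combine with x ≡ 16 (mod 27): write x = 17 + 56·t and require 17 + 56·t ≡ 16 (mod 27), i.e. 56·t ≡ 16 − 17 ≡ 26 (mod 27). Since 56^(−1) ≡ 14 (mod 27) (56 ≡ 2 (mod 27)), t ≡ 14·26 ≡ 13 (mod 27). So x ≡ 17 + 56·13 = 745 (mod 1512).
Unique solution in [0, 1512): x = 745.

Final answer: x ≡ 745 (mod 1512); the representative in [0, 1512) is 745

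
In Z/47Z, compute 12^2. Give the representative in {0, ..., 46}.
3

Use repeated squaring. Binary(2) = 10. Walk through the bits of the exponent 2 left-to-right: at each bit after the leading one, square the running value, then multiply by 12 if the bit is 1 (always reducing mod 47):
  bit 1 = 1 (leading): start with 12.
  bit 2 = 0: square 12^2 = 144 ≡ 3 (mod 47).
Final value: 12^2 ≡ 3 (mod 47).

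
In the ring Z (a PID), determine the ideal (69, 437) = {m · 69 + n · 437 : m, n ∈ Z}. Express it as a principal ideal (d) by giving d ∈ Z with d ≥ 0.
In the PID Z, (a, b) is generated by gcd(a, b). Compute gcd(437, 69) with the extended Euclidean algorithm, tracking rows (r, s, t) with s·437 + t·69 = r:
  row A: (437, 1, 0)   [1·437 + 0·69 = 437]
  row B: (69, 0, 1)   [0·437 + 1·69 = 69]
  437 = 6·69 + 23   → row C = row A − 6·row B = (23, 1, −6)   [check: 1·437 − 6·69 = 23]
  69 = 3·23 + 0   → remainder 0, stop. gcd = 23 (last nonzero row C).
So gcd(69, 437) = 23, with Bézout identity 1·437 − 6·69 = 23. Containment (⊇): the Bézout identity exhibits 23 as an element of (69, 437), giving (23) ⊆ (69, 437). Containment (⊆): since 23 | 69 and 23 | 437 (69 = 23·3, 437 = 23·19), every Z-linear combination of 69 and 437 is divisible by 23, so (69, 437) ⊆ (23). Therefore (69, 437) = (23), d = 23.

Final answer: (69, 437) = (23); d = 23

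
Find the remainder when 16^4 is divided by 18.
Use repeated squaring. Binary(4) = 100. Walk through the bits of the exponent 4 left-to-right: at each bit after the leading one, square the running value, then multiply by 16 if the bit is 1 (always reducing mod 18):
  bit 1 = 1 (leading): start with 16.
  bit 2 = 0: square 16^2 = 256 ≡ 4 (mod 18).
  bit 3 = 0: square 4^2 = 16 (mod 18).
Final value: 16^4 ≡ 16 (mod 18).

Final answer: 16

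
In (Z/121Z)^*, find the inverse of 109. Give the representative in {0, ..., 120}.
109^(−1) ≡ 10 (mod 121)

Apply the extended Euclidean algorithm to (121, 109), tracking rows (r, s, t) with s·121 + t·109 = r. Each division r_prev = q·r_cur + r_new produces the new row as (previous row) − q·(current row):
  row A: (121, 1, 0)   [1·121 + 0·109 = 121]
  row B: (109, 0, 1)   [0·121 + 1·109 = 109]
  121 = 1·109 + 12   → row C = row A − 1·row B = (12, 1, −1)   [check: 1·121 − 1·109 = 12]
  109 = 9·12 + 1   → row D = row B − 9·row C = (1, −9, 10)   [check: −9·121 + 10·109 = 1]
  12 = 12·1 + 0   → remainder 0, stop. gcd = 1 (last nonzero row D).
The gcd is 1, so 109 is invertible mod 121. The last nonzero row gives −9·121 + 10·109 = 1, so t = 10. So 109^(−1) ≡ 10 (mod 121). Verify: 109 · 10 = 1090 ≡ 1 (mod 121). ✓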